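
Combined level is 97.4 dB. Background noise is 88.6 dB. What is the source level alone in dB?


Given values:
  L_total = 97.4 dB, L_bg = 88.6 dB
Formula: L_source = 10 * log10(10^(L_total/10) - 10^(L_bg/10))
Convert to linear:
  10^(97.4/10) = 5495408738.5762
  10^(88.6/10) = 724435960.075
Difference: 5495408738.5762 - 724435960.075 = 4770972778.5012
L_source = 10 * log10(4770972778.5012) = 96.79

96.79 dB


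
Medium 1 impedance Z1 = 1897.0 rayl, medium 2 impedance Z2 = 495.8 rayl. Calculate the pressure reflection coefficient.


Given values:
  Z1 = 1897.0 rayl, Z2 = 495.8 rayl
Formula: R = (Z2 - Z1) / (Z2 + Z1)
Numerator: Z2 - Z1 = 495.8 - 1897.0 = -1401.2
Denominator: Z2 + Z1 = 495.8 + 1897.0 = 2392.8
R = -1401.2 / 2392.8 = -0.5856

-0.5856


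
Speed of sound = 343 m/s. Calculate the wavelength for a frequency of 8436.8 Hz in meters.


Given values:
  c = 343 m/s, f = 8436.8 Hz
Formula: lambda = c / f
lambda = 343 / 8436.8
lambda = 0.0407

0.0407 m


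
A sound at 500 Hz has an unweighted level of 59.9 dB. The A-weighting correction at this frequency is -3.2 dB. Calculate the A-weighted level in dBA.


Given values:
  SPL = 59.9 dB
  A-weighting at 500 Hz = -3.2 dB
Formula: L_A = SPL + A_weight
L_A = 59.9 + (-3.2)
L_A = 56.7

56.7 dBA


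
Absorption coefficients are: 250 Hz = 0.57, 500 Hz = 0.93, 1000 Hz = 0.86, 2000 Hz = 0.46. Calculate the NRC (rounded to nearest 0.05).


Given values:
  a_250 = 0.57, a_500 = 0.93
  a_1000 = 0.86, a_2000 = 0.46
Formula: NRC = (a250 + a500 + a1000 + a2000) / 4
Sum = 0.57 + 0.93 + 0.86 + 0.46 = 2.82
NRC = 2.82 / 4 = 0.705
Rounded to nearest 0.05: 0.7

0.7


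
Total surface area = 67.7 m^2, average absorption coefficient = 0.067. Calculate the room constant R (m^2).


Given values:
  S = 67.7 m^2, alpha = 0.067
Formula: R = S * alpha / (1 - alpha)
Numerator: 67.7 * 0.067 = 4.5359
Denominator: 1 - 0.067 = 0.933
R = 4.5359 / 0.933 = 4.86

4.86 m^2


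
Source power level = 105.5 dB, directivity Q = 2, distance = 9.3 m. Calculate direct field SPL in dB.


Given values:
  Lw = 105.5 dB, Q = 2, r = 9.3 m
Formula: SPL = Lw + 10 * log10(Q / (4 * pi * r^2))
Compute 4 * pi * r^2 = 4 * pi * 9.3^2 = 1086.8654
Compute Q / denom = 2 / 1086.8654 = 0.00184015
Compute 10 * log10(0.00184015) = -27.3515
SPL = 105.5 + (-27.3515) = 78.15

78.15 dB


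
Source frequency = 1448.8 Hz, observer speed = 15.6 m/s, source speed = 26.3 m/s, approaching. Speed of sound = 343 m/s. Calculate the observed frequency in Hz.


Given values:
  f_s = 1448.8 Hz, v_o = 15.6 m/s, v_s = 26.3 m/s
  Direction: approaching
Formula: f_o = f_s * (c + v_o) / (c - v_s)
Numerator: c + v_o = 343 + 15.6 = 358.6
Denominator: c - v_s = 343 - 26.3 = 316.7
f_o = 1448.8 * 358.6 / 316.7 = 1640.48

1640.48 Hz


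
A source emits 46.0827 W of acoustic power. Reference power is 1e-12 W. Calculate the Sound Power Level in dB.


Given values:
  W = 46.0827 W
  W_ref = 1e-12 W
Formula: SWL = 10 * log10(W / W_ref)
Compute ratio: W / W_ref = 46082700000000
Compute log10: log10(46082700000000) = 13.663538
Multiply: SWL = 10 * 13.663538 = 136.64

136.64 dB


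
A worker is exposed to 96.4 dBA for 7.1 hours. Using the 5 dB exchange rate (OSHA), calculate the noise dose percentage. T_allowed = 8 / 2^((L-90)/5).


Given values:
  L = 96.4 dBA, T = 7.1 hours
Formula: T_allowed = 8 / 2^((L - 90) / 5)
Compute exponent: (96.4 - 90) / 5 = 1.28
Compute 2^(1.28) = 2.42839
T_allowed = 8 / 2.42839 = 3.294364 hours
Dose = (T / T_allowed) * 100
Dose = (7.1 / 3.294364) * 100 = 215.52

215.52 %


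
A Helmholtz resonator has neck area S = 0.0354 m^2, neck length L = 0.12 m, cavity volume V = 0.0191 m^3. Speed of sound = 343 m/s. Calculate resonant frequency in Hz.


Given values:
  S = 0.0354 m^2, L = 0.12 m, V = 0.0191 m^3, c = 343 m/s
Formula: f = (c / (2*pi)) * sqrt(S / (V * L))
Compute V * L = 0.0191 * 0.12 = 0.002292
Compute S / (V * L) = 0.0354 / 0.002292 = 15.445
Compute sqrt(15.445) = 3.930013
Compute c / (2*pi) = 343 / 6.283185 = 54.590148
f = 54.590148 * 3.930013 = 214.54

214.54 Hz


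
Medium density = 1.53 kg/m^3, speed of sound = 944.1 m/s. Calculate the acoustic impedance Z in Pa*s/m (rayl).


Given values:
  rho = 1.53 kg/m^3
  c = 944.1 m/s
Formula: Z = rho * c
Z = 1.53 * 944.1
Z = 1444.47

1444.47 rayl


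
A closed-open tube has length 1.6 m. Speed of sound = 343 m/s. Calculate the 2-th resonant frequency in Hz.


Given values:
  Tube type: closed-open, L = 1.6 m, c = 343 m/s, n = 2
Formula: f_n = (2n - 1) * c / (4 * L)
Compute 2n - 1 = 2*2 - 1 = 3
Compute 4 * L = 4 * 1.6 = 6.4
f = 3 * 343 / 6.4
f = 160.78

160.78 Hz


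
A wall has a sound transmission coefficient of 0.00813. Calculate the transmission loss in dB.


Given values:
  tau = 0.00813
Formula: TL = 10 * log10(1 / tau)
Compute 1 / tau = 1 / 0.00813 = 123.0012
Compute log10(123.0012) = 2.089909
TL = 10 * 2.089909 = 20.9

20.9 dB


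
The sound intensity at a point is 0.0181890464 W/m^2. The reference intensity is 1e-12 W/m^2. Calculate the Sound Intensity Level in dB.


Given values:
  I = 0.0181890464 W/m^2
  I_ref = 1e-12 W/m^2
Formula: SIL = 10 * log10(I / I_ref)
Compute ratio: I / I_ref = 18189046400
Compute log10: log10(18189046400) = 10.25981
Multiply: SIL = 10 * 10.25981 = 102.6

102.6 dB


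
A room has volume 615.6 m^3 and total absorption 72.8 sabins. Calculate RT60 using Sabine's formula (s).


Given values:
  V = 615.6 m^3
  A = 72.8 sabins
Formula: RT60 = 0.161 * V / A
Numerator: 0.161 * 615.6 = 99.1116
RT60 = 99.1116 / 72.8 = 1.361

1.361 s


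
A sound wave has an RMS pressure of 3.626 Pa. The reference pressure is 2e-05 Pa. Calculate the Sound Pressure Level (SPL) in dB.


Given values:
  p = 3.626 Pa
  p_ref = 2e-05 Pa
Formula: SPL = 20 * log10(p / p_ref)
Compute ratio: p / p_ref = 3.626 / 2e-05 = 181300
Compute log10: log10(181300) = 5.258398
Multiply: SPL = 20 * 5.258398 = 105.17

105.17 dB


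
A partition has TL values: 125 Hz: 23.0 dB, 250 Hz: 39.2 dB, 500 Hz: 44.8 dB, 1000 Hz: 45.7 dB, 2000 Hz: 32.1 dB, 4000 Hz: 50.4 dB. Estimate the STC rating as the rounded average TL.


Given TL values at each frequency:
  125 Hz: 23.0 dB
  250 Hz: 39.2 dB
  500 Hz: 44.8 dB
  1000 Hz: 45.7 dB
  2000 Hz: 32.1 dB
  4000 Hz: 50.4 dB
Formula: STC ~ round(average of TL values)
Sum = 23.0 + 39.2 + 44.8 + 45.7 + 32.1 + 50.4 = 235.2
Average = 235.2 / 6 = 39.2
Rounded: 39

39


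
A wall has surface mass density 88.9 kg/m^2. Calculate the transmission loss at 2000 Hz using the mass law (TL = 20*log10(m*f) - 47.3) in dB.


Given values:
  m = 88.9 kg/m^2, f = 2000 Hz
Formula: TL = 20 * log10(m * f) - 47.3
Compute m * f = 88.9 * 2000 = 177800.0
Compute log10(177800.0) = 5.249932
Compute 20 * 5.249932 = 104.9986
TL = 104.9986 - 47.3 = 57.7

57.7 dB


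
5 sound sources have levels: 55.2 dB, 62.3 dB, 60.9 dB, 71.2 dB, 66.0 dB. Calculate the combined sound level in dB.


Formula: L_total = 10 * log10( sum(10^(Li/10)) )
  Source 1: 10^(55.2/10) = 331131.1215
  Source 2: 10^(62.3/10) = 1698243.6525
  Source 3: 10^(60.9/10) = 1230268.7708
  Source 4: 10^(71.2/10) = 13182567.3856
  Source 5: 10^(66.0/10) = 3981071.7055
Sum of linear values = 20423282.6359
L_total = 10 * log10(20423282.6359) = 73.1

73.1 dB


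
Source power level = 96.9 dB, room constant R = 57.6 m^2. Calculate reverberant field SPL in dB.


Given values:
  Lw = 96.9 dB, R = 57.6 m^2
Formula: SPL = Lw + 10 * log10(4 / R)
Compute 4 / R = 4 / 57.6 = 0.069444
Compute 10 * log10(0.069444) = -11.5837
SPL = 96.9 + (-11.5837) = 85.32

85.32 dB


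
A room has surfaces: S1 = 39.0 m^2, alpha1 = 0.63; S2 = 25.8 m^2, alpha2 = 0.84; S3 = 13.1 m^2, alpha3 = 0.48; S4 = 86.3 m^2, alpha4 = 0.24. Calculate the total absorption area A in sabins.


Given surfaces:
  Surface 1: 39.0 * 0.63 = 24.57
  Surface 2: 25.8 * 0.84 = 21.672
  Surface 3: 13.1 * 0.48 = 6.288
  Surface 4: 86.3 * 0.24 = 20.712
Formula: A = sum(Si * alpha_i)
A = 24.57 + 21.672 + 6.288 + 20.712
A = 73.24

73.24 sabins


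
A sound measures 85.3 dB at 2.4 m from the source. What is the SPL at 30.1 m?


Given values:
  SPL1 = 85.3 dB, r1 = 2.4 m, r2 = 30.1 m
Formula: SPL2 = SPL1 - 20 * log10(r2 / r1)
Compute ratio: r2 / r1 = 30.1 / 2.4 = 12.5417
Compute log10: log10(12.5417) = 1.098356
Compute drop: 20 * 1.098356 = 21.9671
SPL2 = 85.3 - 21.9671 = 63.33

63.33 dB


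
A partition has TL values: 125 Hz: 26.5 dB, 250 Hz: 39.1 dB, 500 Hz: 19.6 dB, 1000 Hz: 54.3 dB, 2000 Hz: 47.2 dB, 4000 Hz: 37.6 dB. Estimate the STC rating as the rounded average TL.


Given TL values at each frequency:
  125 Hz: 26.5 dB
  250 Hz: 39.1 dB
  500 Hz: 19.6 dB
  1000 Hz: 54.3 dB
  2000 Hz: 47.2 dB
  4000 Hz: 37.6 dB
Formula: STC ~ round(average of TL values)
Sum = 26.5 + 39.1 + 19.6 + 54.3 + 47.2 + 37.6 = 224.3
Average = 224.3 / 6 = 37.38
Rounded: 37

37


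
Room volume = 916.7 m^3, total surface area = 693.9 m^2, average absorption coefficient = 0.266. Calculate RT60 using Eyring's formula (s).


Given values:
  V = 916.7 m^3, S = 693.9 m^2, alpha = 0.266
Formula: RT60 = 0.161 * V / (-S * ln(1 - alpha))
Compute ln(1 - 0.266) = ln(0.734) = -0.309246
Denominator: -693.9 * -0.309246 = 214.5858
Numerator: 0.161 * 916.7 = 147.5887
RT60 = 147.5887 / 214.5858 = 0.688

0.688 s


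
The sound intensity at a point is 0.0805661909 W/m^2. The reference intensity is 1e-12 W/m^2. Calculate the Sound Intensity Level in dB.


Given values:
  I = 0.0805661909 W/m^2
  I_ref = 1e-12 W/m^2
Formula: SIL = 10 * log10(I / I_ref)
Compute ratio: I / I_ref = 80566190900
Compute log10: log10(80566190900) = 10.906153
Multiply: SIL = 10 * 10.906153 = 109.06

109.06 dB


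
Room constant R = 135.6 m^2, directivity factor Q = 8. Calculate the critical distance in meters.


Given values:
  R = 135.6 m^2, Q = 8
Formula: d_c = 0.141 * sqrt(Q * R)
Compute Q * R = 8 * 135.6 = 1084.8
Compute sqrt(1084.8) = 32.9363
d_c = 0.141 * 32.9363 = 4.644

4.644 m


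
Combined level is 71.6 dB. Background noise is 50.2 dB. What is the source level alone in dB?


Given values:
  L_total = 71.6 dB, L_bg = 50.2 dB
Formula: L_source = 10 * log10(10^(L_total/10) - 10^(L_bg/10))
Convert to linear:
  10^(71.6/10) = 14454397.7075
  10^(50.2/10) = 104712.8548
Difference: 14454397.7075 - 104712.8548 = 14349684.8527
L_source = 10 * log10(14349684.8527) = 71.57

71.57 dB


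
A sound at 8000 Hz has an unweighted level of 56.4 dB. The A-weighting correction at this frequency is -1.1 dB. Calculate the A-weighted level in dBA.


Given values:
  SPL = 56.4 dB
  A-weighting at 8000 Hz = -1.1 dB
Formula: L_A = SPL + A_weight
L_A = 56.4 + (-1.1)
L_A = 55.3

55.3 dBA


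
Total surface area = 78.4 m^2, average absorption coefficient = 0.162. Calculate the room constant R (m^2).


Given values:
  S = 78.4 m^2, alpha = 0.162
Formula: R = S * alpha / (1 - alpha)
Numerator: 78.4 * 0.162 = 12.7008
Denominator: 1 - 0.162 = 0.838
R = 12.7008 / 0.838 = 15.16

15.16 m^2


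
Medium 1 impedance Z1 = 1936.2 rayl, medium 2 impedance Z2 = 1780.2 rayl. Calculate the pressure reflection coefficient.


Given values:
  Z1 = 1936.2 rayl, Z2 = 1780.2 rayl
Formula: R = (Z2 - Z1) / (Z2 + Z1)
Numerator: Z2 - Z1 = 1780.2 - 1936.2 = -156.0
Denominator: Z2 + Z1 = 1780.2 + 1936.2 = 3716.4
R = -156.0 / 3716.4 = -0.042

-0.042


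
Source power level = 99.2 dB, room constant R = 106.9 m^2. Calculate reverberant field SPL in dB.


Given values:
  Lw = 99.2 dB, R = 106.9 m^2
Formula: SPL = Lw + 10 * log10(4 / R)
Compute 4 / R = 4 / 106.9 = 0.037418
Compute 10 * log10(0.037418) = -14.2692
SPL = 99.2 + (-14.2692) = 84.93

84.93 dB


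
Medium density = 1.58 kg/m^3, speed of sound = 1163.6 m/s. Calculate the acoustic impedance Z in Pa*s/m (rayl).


Given values:
  rho = 1.58 kg/m^3
  c = 1163.6 m/s
Formula: Z = rho * c
Z = 1.58 * 1163.6
Z = 1838.49

1838.49 rayl


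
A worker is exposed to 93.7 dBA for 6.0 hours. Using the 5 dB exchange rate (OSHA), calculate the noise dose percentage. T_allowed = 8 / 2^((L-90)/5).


Given values:
  L = 93.7 dBA, T = 6.0 hours
Formula: T_allowed = 8 / 2^((L - 90) / 5)
Compute exponent: (93.7 - 90) / 5 = 0.74
Compute 2^(0.74) = 1.670176
T_allowed = 8 / 1.670176 = 4.789914 hours
Dose = (T / T_allowed) * 100
Dose = (6.0 / 4.789914) * 100 = 125.26

125.26 %


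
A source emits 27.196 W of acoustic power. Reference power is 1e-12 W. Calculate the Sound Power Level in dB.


Given values:
  W = 27.196 W
  W_ref = 1e-12 W
Formula: SWL = 10 * log10(W / W_ref)
Compute ratio: W / W_ref = 27196000000000
Compute log10: log10(27196000000000) = 13.434505
Multiply: SWL = 10 * 13.434505 = 134.35

134.35 dB


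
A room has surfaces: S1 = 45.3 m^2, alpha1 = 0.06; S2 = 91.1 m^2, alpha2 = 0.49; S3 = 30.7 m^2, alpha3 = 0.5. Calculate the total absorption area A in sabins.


Given surfaces:
  Surface 1: 45.3 * 0.06 = 2.718
  Surface 2: 91.1 * 0.49 = 44.639
  Surface 3: 30.7 * 0.5 = 15.35
Formula: A = sum(Si * alpha_i)
A = 2.718 + 44.639 + 15.35
A = 62.71

62.71 sabins


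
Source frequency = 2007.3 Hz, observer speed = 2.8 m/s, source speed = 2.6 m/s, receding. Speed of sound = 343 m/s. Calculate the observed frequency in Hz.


Given values:
  f_s = 2007.3 Hz, v_o = 2.8 m/s, v_s = 2.6 m/s
  Direction: receding
Formula: f_o = f_s * (c - v_o) / (c + v_s)
Numerator: c - v_o = 343 - 2.8 = 340.2
Denominator: c + v_s = 343 + 2.6 = 345.6
f_o = 2007.3 * 340.2 / 345.6 = 1975.94

1975.94 Hz


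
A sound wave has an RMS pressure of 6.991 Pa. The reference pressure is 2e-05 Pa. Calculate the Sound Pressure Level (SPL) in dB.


Given values:
  p = 6.991 Pa
  p_ref = 2e-05 Pa
Formula: SPL = 20 * log10(p / p_ref)
Compute ratio: p / p_ref = 6.991 / 2e-05 = 349550
Compute log10: log10(349550) = 5.543509
Multiply: SPL = 20 * 5.543509 = 110.87

110.87 dB


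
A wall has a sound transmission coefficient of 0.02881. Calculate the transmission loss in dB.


Given values:
  tau = 0.02881
Formula: TL = 10 * log10(1 / tau)
Compute 1 / tau = 1 / 0.02881 = 34.7102
Compute log10(34.7102) = 1.540457
TL = 10 * 1.540457 = 15.4

15.4 dB


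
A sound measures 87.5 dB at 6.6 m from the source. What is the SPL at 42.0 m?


Given values:
  SPL1 = 87.5 dB, r1 = 6.6 m, r2 = 42.0 m
Formula: SPL2 = SPL1 - 20 * log10(r2 / r1)
Compute ratio: r2 / r1 = 42.0 / 6.6 = 6.3636
Compute log10: log10(6.3636) = 0.803703
Compute drop: 20 * 0.803703 = 16.0741
SPL2 = 87.5 - 16.0741 = 71.43

71.43 dB


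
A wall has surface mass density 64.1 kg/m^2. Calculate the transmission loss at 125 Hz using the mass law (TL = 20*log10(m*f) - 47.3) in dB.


Given values:
  m = 64.1 kg/m^2, f = 125 Hz
Formula: TL = 20 * log10(m * f) - 47.3
Compute m * f = 64.1 * 125 = 8012.5
Compute log10(8012.5) = 3.903768
Compute 20 * 3.903768 = 78.0754
TL = 78.0754 - 47.3 = 30.78

30.78 dB


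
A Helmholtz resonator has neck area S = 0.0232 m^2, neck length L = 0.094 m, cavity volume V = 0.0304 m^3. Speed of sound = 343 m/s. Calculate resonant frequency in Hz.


Given values:
  S = 0.0232 m^2, L = 0.094 m, V = 0.0304 m^3, c = 343 m/s
Formula: f = (c / (2*pi)) * sqrt(S / (V * L))
Compute V * L = 0.0304 * 0.094 = 0.0028576
Compute S / (V * L) = 0.0232 / 0.0028576 = 8.1187
Compute sqrt(8.1187) = 2.849333
Compute c / (2*pi) = 343 / 6.283185 = 54.590148
f = 54.590148 * 2.849333 = 155.55

155.55 Hz


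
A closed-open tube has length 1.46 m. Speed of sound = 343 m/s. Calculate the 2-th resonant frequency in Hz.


Given values:
  Tube type: closed-open, L = 1.46 m, c = 343 m/s, n = 2
Formula: f_n = (2n - 1) * c / (4 * L)
Compute 2n - 1 = 2*2 - 1 = 3
Compute 4 * L = 4 * 1.46 = 5.84
f = 3 * 343 / 5.84
f = 176.2

176.2 Hz


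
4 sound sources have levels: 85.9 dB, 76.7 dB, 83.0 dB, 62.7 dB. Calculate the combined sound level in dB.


Formula: L_total = 10 * log10( sum(10^(Li/10)) )
  Source 1: 10^(85.9/10) = 389045144.9943
  Source 2: 10^(76.7/10) = 46773514.1287
  Source 3: 10^(83.0/10) = 199526231.4969
  Source 4: 10^(62.7/10) = 1862087.1367
Sum of linear values = 637206977.7566
L_total = 10 * log10(637206977.7566) = 88.04

88.04 dB


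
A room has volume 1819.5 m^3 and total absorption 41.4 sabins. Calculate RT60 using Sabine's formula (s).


Given values:
  V = 1819.5 m^3
  A = 41.4 sabins
Formula: RT60 = 0.161 * V / A
Numerator: 0.161 * 1819.5 = 292.9395
RT60 = 292.9395 / 41.4 = 7.076

7.076 s


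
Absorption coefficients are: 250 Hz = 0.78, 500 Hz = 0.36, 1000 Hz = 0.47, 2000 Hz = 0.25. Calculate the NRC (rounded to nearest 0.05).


Given values:
  a_250 = 0.78, a_500 = 0.36
  a_1000 = 0.47, a_2000 = 0.25
Formula: NRC = (a250 + a500 + a1000 + a2000) / 4
Sum = 0.78 + 0.36 + 0.47 + 0.25 = 1.86
NRC = 1.86 / 4 = 0.465
Rounded to nearest 0.05: 0.45

0.45


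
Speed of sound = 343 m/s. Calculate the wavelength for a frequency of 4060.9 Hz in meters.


Given values:
  c = 343 m/s, f = 4060.9 Hz
Formula: lambda = c / f
lambda = 343 / 4060.9
lambda = 0.0845

0.0845 m


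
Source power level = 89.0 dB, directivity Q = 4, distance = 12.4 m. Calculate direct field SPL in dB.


Given values:
  Lw = 89.0 dB, Q = 4, r = 12.4 m
Formula: SPL = Lw + 10 * log10(Q / (4 * pi * r^2))
Compute 4 * pi * r^2 = 4 * pi * 12.4^2 = 1932.2051
Compute Q / denom = 4 / 1932.2051 = 0.00207017
Compute 10 * log10(0.00207017) = -26.8399
SPL = 89.0 + (-26.8399) = 62.16

62.16 dB


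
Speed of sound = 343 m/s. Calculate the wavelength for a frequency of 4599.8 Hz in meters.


Given values:
  c = 343 m/s, f = 4599.8 Hz
Formula: lambda = c / f
lambda = 343 / 4599.8
lambda = 0.0746

0.0746 m


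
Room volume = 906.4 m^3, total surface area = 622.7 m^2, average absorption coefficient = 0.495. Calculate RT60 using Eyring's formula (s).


Given values:
  V = 906.4 m^3, S = 622.7 m^2, alpha = 0.495
Formula: RT60 = 0.161 * V / (-S * ln(1 - alpha))
Compute ln(1 - 0.495) = ln(0.505) = -0.683197
Denominator: -622.7 * -0.683197 = 425.4268
Numerator: 0.161 * 906.4 = 145.9304
RT60 = 145.9304 / 425.4268 = 0.343

0.343 s


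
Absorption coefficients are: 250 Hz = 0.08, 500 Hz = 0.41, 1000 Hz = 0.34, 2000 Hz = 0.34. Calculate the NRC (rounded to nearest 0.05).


Given values:
  a_250 = 0.08, a_500 = 0.41
  a_1000 = 0.34, a_2000 = 0.34
Formula: NRC = (a250 + a500 + a1000 + a2000) / 4
Sum = 0.08 + 0.41 + 0.34 + 0.34 = 1.17
NRC = 1.17 / 4 = 0.2925
Rounded to nearest 0.05: 0.3

0.3


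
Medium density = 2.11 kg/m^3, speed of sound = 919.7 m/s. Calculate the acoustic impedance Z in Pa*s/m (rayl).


Given values:
  rho = 2.11 kg/m^3
  c = 919.7 m/s
Formula: Z = rho * c
Z = 2.11 * 919.7
Z = 1940.57

1940.57 rayl


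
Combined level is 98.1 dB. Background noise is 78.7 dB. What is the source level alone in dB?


Given values:
  L_total = 98.1 dB, L_bg = 78.7 dB
Formula: L_source = 10 * log10(10^(L_total/10) - 10^(L_bg/10))
Convert to linear:
  10^(98.1/10) = 6456542290.3465
  10^(78.7/10) = 74131024.1301
Difference: 6456542290.3465 - 74131024.1301 = 6382411266.2164
L_source = 10 * log10(6382411266.2164) = 98.05

98.05 dB


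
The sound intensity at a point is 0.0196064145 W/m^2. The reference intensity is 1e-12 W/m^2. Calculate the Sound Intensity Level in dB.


Given values:
  I = 0.0196064145 W/m^2
  I_ref = 1e-12 W/m^2
Formula: SIL = 10 * log10(I / I_ref)
Compute ratio: I / I_ref = 19606414500
Compute log10: log10(19606414500) = 10.292398
Multiply: SIL = 10 * 10.292398 = 102.92

102.92 dB


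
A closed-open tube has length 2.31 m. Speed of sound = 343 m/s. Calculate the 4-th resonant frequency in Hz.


Given values:
  Tube type: closed-open, L = 2.31 m, c = 343 m/s, n = 4
Formula: f_n = (2n - 1) * c / (4 * L)
Compute 2n - 1 = 2*4 - 1 = 7
Compute 4 * L = 4 * 2.31 = 9.24
f = 7 * 343 / 9.24
f = 259.85

259.85 Hz


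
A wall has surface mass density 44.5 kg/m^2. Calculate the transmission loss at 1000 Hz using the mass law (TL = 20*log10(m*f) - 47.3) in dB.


Given values:
  m = 44.5 kg/m^2, f = 1000 Hz
Formula: TL = 20 * log10(m * f) - 47.3
Compute m * f = 44.5 * 1000 = 44500.0
Compute log10(44500.0) = 4.64836
Compute 20 * 4.64836 = 92.9672
TL = 92.9672 - 47.3 = 45.67

45.67 dB


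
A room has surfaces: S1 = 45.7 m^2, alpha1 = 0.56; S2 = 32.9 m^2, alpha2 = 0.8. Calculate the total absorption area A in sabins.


Given surfaces:
  Surface 1: 45.7 * 0.56 = 25.592
  Surface 2: 32.9 * 0.8 = 26.32
Formula: A = sum(Si * alpha_i)
A = 25.592 + 26.32
A = 51.91

51.91 sabins


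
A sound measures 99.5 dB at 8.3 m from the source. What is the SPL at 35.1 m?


Given values:
  SPL1 = 99.5 dB, r1 = 8.3 m, r2 = 35.1 m
Formula: SPL2 = SPL1 - 20 * log10(r2 / r1)
Compute ratio: r2 / r1 = 35.1 / 8.3 = 4.2289
Compute log10: log10(4.2289) = 0.626227
Compute drop: 20 * 0.626227 = 12.5245
SPL2 = 99.5 - 12.5245 = 86.98

86.98 dB


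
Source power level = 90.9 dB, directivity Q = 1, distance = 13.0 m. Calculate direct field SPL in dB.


Given values:
  Lw = 90.9 dB, Q = 1, r = 13.0 m
Formula: SPL = Lw + 10 * log10(Q / (4 * pi * r^2))
Compute 4 * pi * r^2 = 4 * pi * 13.0^2 = 2123.7166
Compute Q / denom = 1 / 2123.7166 = 0.00047087
Compute 10 * log10(0.00047087) = -33.271
SPL = 90.9 + (-33.271) = 57.63

57.63 dB


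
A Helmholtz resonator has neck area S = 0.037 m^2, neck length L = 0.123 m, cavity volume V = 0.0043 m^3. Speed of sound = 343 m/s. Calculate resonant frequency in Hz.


Given values:
  S = 0.037 m^2, L = 0.123 m, V = 0.0043 m^3, c = 343 m/s
Formula: f = (c / (2*pi)) * sqrt(S / (V * L))
Compute V * L = 0.0043 * 0.123 = 0.0005289
Compute S / (V * L) = 0.037 / 0.0005289 = 69.9565
Compute sqrt(69.9565) = 8.364
Compute c / (2*pi) = 343 / 6.283185 = 54.590148
f = 54.590148 * 8.364 = 456.59

456.59 Hz


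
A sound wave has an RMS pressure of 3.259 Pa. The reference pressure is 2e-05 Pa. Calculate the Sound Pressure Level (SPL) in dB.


Given values:
  p = 3.259 Pa
  p_ref = 2e-05 Pa
Formula: SPL = 20 * log10(p / p_ref)
Compute ratio: p / p_ref = 3.259 / 2e-05 = 162950
Compute log10: log10(162950) = 5.212054
Multiply: SPL = 20 * 5.212054 = 104.24

104.24 dB


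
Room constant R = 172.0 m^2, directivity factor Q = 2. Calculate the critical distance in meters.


Given values:
  R = 172.0 m^2, Q = 2
Formula: d_c = 0.141 * sqrt(Q * R)
Compute Q * R = 2 * 172.0 = 344.0
Compute sqrt(344.0) = 18.5472
d_c = 0.141 * 18.5472 = 2.615

2.615 m


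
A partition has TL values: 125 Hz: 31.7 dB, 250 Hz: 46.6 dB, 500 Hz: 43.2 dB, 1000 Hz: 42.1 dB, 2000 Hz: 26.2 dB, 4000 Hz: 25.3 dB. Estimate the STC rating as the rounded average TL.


Given TL values at each frequency:
  125 Hz: 31.7 dB
  250 Hz: 46.6 dB
  500 Hz: 43.2 dB
  1000 Hz: 42.1 dB
  2000 Hz: 26.2 dB
  4000 Hz: 25.3 dB
Formula: STC ~ round(average of TL values)
Sum = 31.7 + 46.6 + 43.2 + 42.1 + 26.2 + 25.3 = 215.1
Average = 215.1 / 6 = 35.85
Rounded: 36

36


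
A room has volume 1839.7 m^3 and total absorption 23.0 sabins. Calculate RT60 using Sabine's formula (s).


Given values:
  V = 1839.7 m^3
  A = 23.0 sabins
Formula: RT60 = 0.161 * V / A
Numerator: 0.161 * 1839.7 = 296.1917
RT60 = 296.1917 / 23.0 = 12.878

12.878 s


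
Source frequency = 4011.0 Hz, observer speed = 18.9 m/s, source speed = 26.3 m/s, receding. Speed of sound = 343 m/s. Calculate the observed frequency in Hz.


Given values:
  f_s = 4011.0 Hz, v_o = 18.9 m/s, v_s = 26.3 m/s
  Direction: receding
Formula: f_o = f_s * (c - v_o) / (c + v_s)
Numerator: c - v_o = 343 - 18.9 = 324.1
Denominator: c + v_s = 343 + 26.3 = 369.3
f_o = 4011.0 * 324.1 / 369.3 = 3520.08

3520.08 Hz


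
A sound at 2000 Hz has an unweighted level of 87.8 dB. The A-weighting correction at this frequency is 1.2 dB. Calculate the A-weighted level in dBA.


Given values:
  SPL = 87.8 dB
  A-weighting at 2000 Hz = 1.2 dB
Formula: L_A = SPL + A_weight
L_A = 87.8 + (1.2)
L_A = 89.0

89.0 dBA


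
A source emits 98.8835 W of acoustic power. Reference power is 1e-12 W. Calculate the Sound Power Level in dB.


Given values:
  W = 98.8835 W
  W_ref = 1e-12 W
Formula: SWL = 10 * log10(W / W_ref)
Compute ratio: W / W_ref = 98883500000000
Compute log10: log10(98883500000000) = 13.995124
Multiply: SWL = 10 * 13.995124 = 139.95

139.95 dB


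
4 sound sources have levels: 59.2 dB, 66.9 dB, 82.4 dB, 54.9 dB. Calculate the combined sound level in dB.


Formula: L_total = 10 * log10( sum(10^(Li/10)) )
  Source 1: 10^(59.2/10) = 831763.7711
  Source 2: 10^(66.9/10) = 4897788.1937
  Source 3: 10^(82.4/10) = 173780082.8749
  Source 4: 10^(54.9/10) = 309029.5433
Sum of linear values = 179818664.383
L_total = 10 * log10(179818664.383) = 82.55

82.55 dB


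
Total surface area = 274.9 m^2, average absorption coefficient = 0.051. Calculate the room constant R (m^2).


Given values:
  S = 274.9 m^2, alpha = 0.051
Formula: R = S * alpha / (1 - alpha)
Numerator: 274.9 * 0.051 = 14.0199
Denominator: 1 - 0.051 = 0.949
R = 14.0199 / 0.949 = 14.77

14.77 m^2


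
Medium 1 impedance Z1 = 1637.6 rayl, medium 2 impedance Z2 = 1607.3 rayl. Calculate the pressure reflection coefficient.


Given values:
  Z1 = 1637.6 rayl, Z2 = 1607.3 rayl
Formula: R = (Z2 - Z1) / (Z2 + Z1)
Numerator: Z2 - Z1 = 1607.3 - 1637.6 = -30.3
Denominator: Z2 + Z1 = 1607.3 + 1637.6 = 3244.9
R = -30.3 / 3244.9 = -0.0093

-0.0093


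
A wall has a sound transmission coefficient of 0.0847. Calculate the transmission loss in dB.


Given values:
  tau = 0.0847
Formula: TL = 10 * log10(1 / tau)
Compute 1 / tau = 1 / 0.0847 = 11.8064
Compute log10(11.8064) = 1.072117
TL = 10 * 1.072117 = 10.72

10.72 dB


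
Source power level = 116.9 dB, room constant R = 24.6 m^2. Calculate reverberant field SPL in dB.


Given values:
  Lw = 116.9 dB, R = 24.6 m^2
Formula: SPL = Lw + 10 * log10(4 / R)
Compute 4 / R = 4 / 24.6 = 0.162602
Compute 10 * log10(0.162602) = -7.8887
SPL = 116.9 + (-7.8887) = 109.01

109.01 dB


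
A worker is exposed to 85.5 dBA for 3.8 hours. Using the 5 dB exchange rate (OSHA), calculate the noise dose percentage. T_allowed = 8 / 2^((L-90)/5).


Given values:
  L = 85.5 dBA, T = 3.8 hours
Formula: T_allowed = 8 / 2^((L - 90) / 5)
Compute exponent: (85.5 - 90) / 5 = -0.9
Compute 2^(-0.9) = 0.535887
T_allowed = 8 / 0.535887 = 14.92852 hours
Dose = (T / T_allowed) * 100
Dose = (3.8 / 14.92852) * 100 = 25.45

25.45 %


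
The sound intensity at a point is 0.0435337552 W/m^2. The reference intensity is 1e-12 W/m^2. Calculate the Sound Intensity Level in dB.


Given values:
  I = 0.0435337552 W/m^2
  I_ref = 1e-12 W/m^2
Formula: SIL = 10 * log10(I / I_ref)
Compute ratio: I / I_ref = 43533755200
Compute log10: log10(43533755200) = 10.638826
Multiply: SIL = 10 * 10.638826 = 106.39

106.39 dB


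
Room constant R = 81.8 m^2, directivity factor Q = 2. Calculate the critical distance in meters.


Given values:
  R = 81.8 m^2, Q = 2
Formula: d_c = 0.141 * sqrt(Q * R)
Compute Q * R = 2 * 81.8 = 163.6
Compute sqrt(163.6) = 12.7906
d_c = 0.141 * 12.7906 = 1.803

1.803 m


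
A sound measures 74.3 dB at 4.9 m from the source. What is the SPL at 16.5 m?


Given values:
  SPL1 = 74.3 dB, r1 = 4.9 m, r2 = 16.5 m
Formula: SPL2 = SPL1 - 20 * log10(r2 / r1)
Compute ratio: r2 / r1 = 16.5 / 4.9 = 3.3673
Compute log10: log10(3.3673) = 0.527282
Compute drop: 20 * 0.527282 = 10.5456
SPL2 = 74.3 - 10.5456 = 63.75

63.75 dB


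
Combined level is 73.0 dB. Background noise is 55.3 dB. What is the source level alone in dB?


Given values:
  L_total = 73.0 dB, L_bg = 55.3 dB
Formula: L_source = 10 * log10(10^(L_total/10) - 10^(L_bg/10))
Convert to linear:
  10^(73.0/10) = 19952623.1497
  10^(55.3/10) = 338844.1561
Difference: 19952623.1497 - 338844.1561 = 19613778.9936
L_source = 10 * log10(19613778.9936) = 72.93

72.93 dB


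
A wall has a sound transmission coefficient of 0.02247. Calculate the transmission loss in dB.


Given values:
  tau = 0.02247
Formula: TL = 10 * log10(1 / tau)
Compute 1 / tau = 1 / 0.02247 = 44.5038
Compute log10(44.5038) = 1.648397
TL = 10 * 1.648397 = 16.48

16.48 dB


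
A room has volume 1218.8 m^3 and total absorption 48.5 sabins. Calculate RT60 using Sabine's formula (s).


Given values:
  V = 1218.8 m^3
  A = 48.5 sabins
Formula: RT60 = 0.161 * V / A
Numerator: 0.161 * 1218.8 = 196.2268
RT60 = 196.2268 / 48.5 = 4.046

4.046 s


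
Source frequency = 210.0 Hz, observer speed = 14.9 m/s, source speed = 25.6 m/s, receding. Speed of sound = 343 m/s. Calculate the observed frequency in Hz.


Given values:
  f_s = 210.0 Hz, v_o = 14.9 m/s, v_s = 25.6 m/s
  Direction: receding
Formula: f_o = f_s * (c - v_o) / (c + v_s)
Numerator: c - v_o = 343 - 14.9 = 328.1
Denominator: c + v_s = 343 + 25.6 = 368.6
f_o = 210.0 * 328.1 / 368.6 = 186.93

186.93 Hz


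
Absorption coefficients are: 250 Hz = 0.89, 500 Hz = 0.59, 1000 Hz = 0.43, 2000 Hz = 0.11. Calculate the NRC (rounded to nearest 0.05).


Given values:
  a_250 = 0.89, a_500 = 0.59
  a_1000 = 0.43, a_2000 = 0.11
Formula: NRC = (a250 + a500 + a1000 + a2000) / 4
Sum = 0.89 + 0.59 + 0.43 + 0.11 = 2.02
NRC = 2.02 / 4 = 0.505
Rounded to nearest 0.05: 0.5

0.5


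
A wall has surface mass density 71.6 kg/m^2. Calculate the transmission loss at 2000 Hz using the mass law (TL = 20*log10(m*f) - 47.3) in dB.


Given values:
  m = 71.6 kg/m^2, f = 2000 Hz
Formula: TL = 20 * log10(m * f) - 47.3
Compute m * f = 71.6 * 2000 = 143200.0
Compute log10(143200.0) = 5.155943
Compute 20 * 5.155943 = 103.1189
TL = 103.1189 - 47.3 = 55.82

55.82 dB


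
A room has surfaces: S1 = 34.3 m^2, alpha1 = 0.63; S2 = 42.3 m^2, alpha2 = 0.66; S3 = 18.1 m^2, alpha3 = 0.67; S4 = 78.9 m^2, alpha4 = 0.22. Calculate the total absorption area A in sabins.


Given surfaces:
  Surface 1: 34.3 * 0.63 = 21.609
  Surface 2: 42.3 * 0.66 = 27.918
  Surface 3: 18.1 * 0.67 = 12.127
  Surface 4: 78.9 * 0.22 = 17.358
Formula: A = sum(Si * alpha_i)
A = 21.609 + 27.918 + 12.127 + 17.358
A = 79.01

79.01 sabins


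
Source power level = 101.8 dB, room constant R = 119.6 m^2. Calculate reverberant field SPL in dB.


Given values:
  Lw = 101.8 dB, R = 119.6 m^2
Formula: SPL = Lw + 10 * log10(4 / R)
Compute 4 / R = 4 / 119.6 = 0.033445
Compute 10 * log10(0.033445) = -14.7567
SPL = 101.8 + (-14.7567) = 87.04

87.04 dB


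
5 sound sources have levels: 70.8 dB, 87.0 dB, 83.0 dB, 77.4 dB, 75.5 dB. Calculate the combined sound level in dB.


Formula: L_total = 10 * log10( sum(10^(Li/10)) )
  Source 1: 10^(70.8/10) = 12022644.3462
  Source 2: 10^(87.0/10) = 501187233.6273
  Source 3: 10^(83.0/10) = 199526231.4969
  Source 4: 10^(77.4/10) = 54954087.3858
  Source 5: 10^(75.5/10) = 35481338.9234
Sum of linear values = 803171535.7796
L_total = 10 * log10(803171535.7796) = 89.05

89.05 dB


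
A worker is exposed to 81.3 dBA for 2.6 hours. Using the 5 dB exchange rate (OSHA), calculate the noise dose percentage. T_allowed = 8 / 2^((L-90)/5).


Given values:
  L = 81.3 dBA, T = 2.6 hours
Formula: T_allowed = 8 / 2^((L - 90) / 5)
Compute exponent: (81.3 - 90) / 5 = -1.74
Compute 2^(-1.74) = 0.29937
T_allowed = 8 / 0.29937 = 26.722785 hours
Dose = (T / T_allowed) * 100
Dose = (2.6 / 26.722785) * 100 = 9.73

9.73 %


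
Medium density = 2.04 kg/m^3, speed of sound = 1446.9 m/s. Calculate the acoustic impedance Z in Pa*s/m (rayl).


Given values:
  rho = 2.04 kg/m^3
  c = 1446.9 m/s
Formula: Z = rho * c
Z = 2.04 * 1446.9
Z = 2951.68

2951.68 rayl


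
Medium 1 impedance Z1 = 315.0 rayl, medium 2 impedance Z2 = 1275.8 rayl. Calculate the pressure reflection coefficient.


Given values:
  Z1 = 315.0 rayl, Z2 = 1275.8 rayl
Formula: R = (Z2 - Z1) / (Z2 + Z1)
Numerator: Z2 - Z1 = 1275.8 - 315.0 = 960.8
Denominator: Z2 + Z1 = 1275.8 + 315.0 = 1590.8
R = 960.8 / 1590.8 = 0.604

0.604


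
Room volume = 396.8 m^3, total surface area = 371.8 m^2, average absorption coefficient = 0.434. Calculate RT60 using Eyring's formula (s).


Given values:
  V = 396.8 m^3, S = 371.8 m^2, alpha = 0.434
Formula: RT60 = 0.161 * V / (-S * ln(1 - alpha))
Compute ln(1 - 0.434) = ln(0.566) = -0.569161
Denominator: -371.8 * -0.569161 = 211.6141
Numerator: 0.161 * 396.8 = 63.8848
RT60 = 63.8848 / 211.6141 = 0.302

0.302 s


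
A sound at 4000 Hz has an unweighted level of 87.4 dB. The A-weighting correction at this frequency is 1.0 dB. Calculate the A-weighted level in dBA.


Given values:
  SPL = 87.4 dB
  A-weighting at 4000 Hz = 1.0 dB
Formula: L_A = SPL + A_weight
L_A = 87.4 + (1.0)
L_A = 88.4

88.4 dBA


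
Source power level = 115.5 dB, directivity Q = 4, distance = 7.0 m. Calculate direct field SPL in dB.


Given values:
  Lw = 115.5 dB, Q = 4, r = 7.0 m
Formula: SPL = Lw + 10 * log10(Q / (4 * pi * r^2))
Compute 4 * pi * r^2 = 4 * pi * 7.0^2 = 615.7522
Compute Q / denom = 4 / 615.7522 = 0.00649612
Compute 10 * log10(0.00649612) = -21.8735
SPL = 115.5 + (-21.8735) = 93.63

93.63 dB


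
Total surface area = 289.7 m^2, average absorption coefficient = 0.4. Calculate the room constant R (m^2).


Given values:
  S = 289.7 m^2, alpha = 0.4
Formula: R = S * alpha / (1 - alpha)
Numerator: 289.7 * 0.4 = 115.88
Denominator: 1 - 0.4 = 0.6
R = 115.88 / 0.6 = 193.13

193.13 m^2


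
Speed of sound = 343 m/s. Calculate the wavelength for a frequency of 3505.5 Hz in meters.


Given values:
  c = 343 m/s, f = 3505.5 Hz
Formula: lambda = c / f
lambda = 343 / 3505.5
lambda = 0.0978

0.0978 m


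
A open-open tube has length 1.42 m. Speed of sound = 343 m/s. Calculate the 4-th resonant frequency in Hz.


Given values:
  Tube type: open-open, L = 1.42 m, c = 343 m/s, n = 4
Formula: f_n = n * c / (2 * L)
Compute 2 * L = 2 * 1.42 = 2.84
f = 4 * 343 / 2.84
f = 483.1

483.1 Hz


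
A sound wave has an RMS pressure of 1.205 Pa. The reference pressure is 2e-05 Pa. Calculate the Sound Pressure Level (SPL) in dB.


Given values:
  p = 1.205 Pa
  p_ref = 2e-05 Pa
Formula: SPL = 20 * log10(p / p_ref)
Compute ratio: p / p_ref = 1.205 / 2e-05 = 60250
Compute log10: log10(60250) = 4.779957
Multiply: SPL = 20 * 4.779957 = 95.6

95.6 dB


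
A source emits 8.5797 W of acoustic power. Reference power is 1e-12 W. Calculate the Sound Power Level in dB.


Given values:
  W = 8.5797 W
  W_ref = 1e-12 W
Formula: SWL = 10 * log10(W / W_ref)
Compute ratio: W / W_ref = 8579700000000
Compute log10: log10(8579700000000) = 12.933472
Multiply: SWL = 10 * 12.933472 = 129.33

129.33 dB


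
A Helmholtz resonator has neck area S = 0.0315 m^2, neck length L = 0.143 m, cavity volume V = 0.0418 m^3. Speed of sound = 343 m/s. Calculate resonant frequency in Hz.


Given values:
  S = 0.0315 m^2, L = 0.143 m, V = 0.0418 m^3, c = 343 m/s
Formula: f = (c / (2*pi)) * sqrt(S / (V * L))
Compute V * L = 0.0418 * 0.143 = 0.0059774
Compute S / (V * L) = 0.0315 / 0.0059774 = 5.2698
Compute sqrt(5.2698) = 2.295604
Compute c / (2*pi) = 343 / 6.283185 = 54.590148
f = 54.590148 * 2.295604 = 125.32

125.32 Hz


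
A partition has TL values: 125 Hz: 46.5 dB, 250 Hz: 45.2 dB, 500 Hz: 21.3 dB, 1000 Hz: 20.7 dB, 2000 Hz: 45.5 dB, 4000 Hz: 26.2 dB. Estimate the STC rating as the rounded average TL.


Given TL values at each frequency:
  125 Hz: 46.5 dB
  250 Hz: 45.2 dB
  500 Hz: 21.3 dB
  1000 Hz: 20.7 dB
  2000 Hz: 45.5 dB
  4000 Hz: 26.2 dB
Formula: STC ~ round(average of TL values)
Sum = 46.5 + 45.2 + 21.3 + 20.7 + 45.5 + 26.2 = 205.4
Average = 205.4 / 6 = 34.23
Rounded: 34

34


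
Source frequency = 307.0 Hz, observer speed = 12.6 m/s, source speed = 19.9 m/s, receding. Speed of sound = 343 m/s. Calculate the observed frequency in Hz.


Given values:
  f_s = 307.0 Hz, v_o = 12.6 m/s, v_s = 19.9 m/s
  Direction: receding
Formula: f_o = f_s * (c - v_o) / (c + v_s)
Numerator: c - v_o = 343 - 12.6 = 330.4
Denominator: c + v_s = 343 + 19.9 = 362.9
f_o = 307.0 * 330.4 / 362.9 = 279.51

279.51 Hz


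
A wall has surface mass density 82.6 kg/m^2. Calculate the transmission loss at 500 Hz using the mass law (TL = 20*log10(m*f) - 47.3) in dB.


Given values:
  m = 82.6 kg/m^2, f = 500 Hz
Formula: TL = 20 * log10(m * f) - 47.3
Compute m * f = 82.6 * 500 = 41300.0
Compute log10(41300.0) = 4.61595
Compute 20 * 4.61595 = 92.319
TL = 92.319 - 47.3 = 45.02

45.02 dB


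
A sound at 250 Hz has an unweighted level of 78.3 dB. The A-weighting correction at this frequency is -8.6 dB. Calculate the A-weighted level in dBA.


Given values:
  SPL = 78.3 dB
  A-weighting at 250 Hz = -8.6 dB
Formula: L_A = SPL + A_weight
L_A = 78.3 + (-8.6)
L_A = 69.7

69.7 dBA


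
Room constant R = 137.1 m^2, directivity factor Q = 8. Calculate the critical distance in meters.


Given values:
  R = 137.1 m^2, Q = 8
Formula: d_c = 0.141 * sqrt(Q * R)
Compute Q * R = 8 * 137.1 = 1096.8
Compute sqrt(1096.8) = 33.118
d_c = 0.141 * 33.118 = 4.67

4.67 m


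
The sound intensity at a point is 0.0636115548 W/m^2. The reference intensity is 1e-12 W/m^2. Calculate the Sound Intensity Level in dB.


Given values:
  I = 0.0636115548 W/m^2
  I_ref = 1e-12 W/m^2
Formula: SIL = 10 * log10(I / I_ref)
Compute ratio: I / I_ref = 63611554800
Compute log10: log10(63611554800) = 10.803536
Multiply: SIL = 10 * 10.803536 = 108.04

108.04 dB


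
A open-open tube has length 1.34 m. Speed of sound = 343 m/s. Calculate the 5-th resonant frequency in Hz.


Given values:
  Tube type: open-open, L = 1.34 m, c = 343 m/s, n = 5
Formula: f_n = n * c / (2 * L)
Compute 2 * L = 2 * 1.34 = 2.68
f = 5 * 343 / 2.68
f = 639.93

639.93 Hz


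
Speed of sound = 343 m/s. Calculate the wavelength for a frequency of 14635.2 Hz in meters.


Given values:
  c = 343 m/s, f = 14635.2 Hz
Formula: lambda = c / f
lambda = 343 / 14635.2
lambda = 0.0234

0.0234 m


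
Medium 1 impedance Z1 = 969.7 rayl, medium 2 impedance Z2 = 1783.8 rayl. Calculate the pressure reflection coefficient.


Given values:
  Z1 = 969.7 rayl, Z2 = 1783.8 rayl
Formula: R = (Z2 - Z1) / (Z2 + Z1)
Numerator: Z2 - Z1 = 1783.8 - 969.7 = 814.1
Denominator: Z2 + Z1 = 1783.8 + 969.7 = 2753.5
R = 814.1 / 2753.5 = 0.2957

0.2957


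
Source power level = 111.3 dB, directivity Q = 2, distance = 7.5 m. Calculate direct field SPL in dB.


Given values:
  Lw = 111.3 dB, Q = 2, r = 7.5 m
Formula: SPL = Lw + 10 * log10(Q / (4 * pi * r^2))
Compute 4 * pi * r^2 = 4 * pi * 7.5^2 = 706.8583
Compute Q / denom = 2 / 706.8583 = 0.00282942
Compute 10 * log10(0.00282942) = -25.483
SPL = 111.3 + (-25.483) = 85.82

85.82 dB


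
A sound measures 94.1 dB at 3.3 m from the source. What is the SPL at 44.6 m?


Given values:
  SPL1 = 94.1 dB, r1 = 3.3 m, r2 = 44.6 m
Formula: SPL2 = SPL1 - 20 * log10(r2 / r1)
Compute ratio: r2 / r1 = 44.6 / 3.3 = 13.5152
Compute log10: log10(13.5152) = 1.130822
Compute drop: 20 * 1.130822 = 22.6164
SPL2 = 94.1 - 22.6164 = 71.48

71.48 dB


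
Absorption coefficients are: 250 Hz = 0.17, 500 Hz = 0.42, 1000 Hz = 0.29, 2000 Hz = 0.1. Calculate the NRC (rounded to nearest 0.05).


Given values:
  a_250 = 0.17, a_500 = 0.42
  a_1000 = 0.29, a_2000 = 0.1
Formula: NRC = (a250 + a500 + a1000 + a2000) / 4
Sum = 0.17 + 0.42 + 0.29 + 0.1 = 0.98
NRC = 0.98 / 4 = 0.245
Rounded to nearest 0.05: 0.25

0.25


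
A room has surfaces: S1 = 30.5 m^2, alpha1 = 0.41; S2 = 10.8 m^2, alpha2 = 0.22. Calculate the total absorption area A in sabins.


Given surfaces:
  Surface 1: 30.5 * 0.41 = 12.505
  Surface 2: 10.8 * 0.22 = 2.376
Formula: A = sum(Si * alpha_i)
A = 12.505 + 2.376
A = 14.88

14.88 sabins


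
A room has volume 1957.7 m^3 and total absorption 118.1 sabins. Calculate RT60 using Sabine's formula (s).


Given values:
  V = 1957.7 m^3
  A = 118.1 sabins
Formula: RT60 = 0.161 * V / A
Numerator: 0.161 * 1957.7 = 315.1897
RT60 = 315.1897 / 118.1 = 2.669

2.669 s


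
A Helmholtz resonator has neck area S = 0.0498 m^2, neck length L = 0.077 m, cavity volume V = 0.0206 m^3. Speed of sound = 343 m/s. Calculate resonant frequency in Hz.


Given values:
  S = 0.0498 m^2, L = 0.077 m, V = 0.0206 m^3, c = 343 m/s
Formula: f = (c / (2*pi)) * sqrt(S / (V * L))
Compute V * L = 0.0206 * 0.077 = 0.0015862
Compute S / (V * L) = 0.0498 / 0.0015862 = 31.3958
Compute sqrt(31.3958) = 5.603196
Compute c / (2*pi) = 343 / 6.283185 = 54.590148
f = 54.590148 * 5.603196 = 305.88

305.88 Hz
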